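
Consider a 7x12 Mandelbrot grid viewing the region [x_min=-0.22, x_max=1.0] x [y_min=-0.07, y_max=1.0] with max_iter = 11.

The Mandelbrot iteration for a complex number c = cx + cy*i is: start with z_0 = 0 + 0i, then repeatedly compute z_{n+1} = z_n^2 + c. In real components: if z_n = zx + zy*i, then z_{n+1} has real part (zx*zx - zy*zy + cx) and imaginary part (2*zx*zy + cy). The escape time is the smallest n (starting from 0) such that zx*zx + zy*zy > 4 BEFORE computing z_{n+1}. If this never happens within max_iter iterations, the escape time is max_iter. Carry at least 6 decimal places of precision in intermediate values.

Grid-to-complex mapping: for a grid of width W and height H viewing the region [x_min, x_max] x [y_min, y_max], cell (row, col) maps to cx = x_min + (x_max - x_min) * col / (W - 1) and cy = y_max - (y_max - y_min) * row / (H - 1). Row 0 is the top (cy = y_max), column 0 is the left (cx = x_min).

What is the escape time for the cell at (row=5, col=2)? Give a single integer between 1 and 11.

Answer: 11

Derivation:
z_0 = 0 + 0i, c = 0.1867 + 0.5136i
Iter 1: z = 0.1867 + 0.5136i, |z|^2 = 0.2987
Iter 2: z = -0.0423 + 0.7054i, |z|^2 = 0.4994
Iter 3: z = -0.3091 + 0.4539i, |z|^2 = 0.3016
Iter 4: z = 0.0762 + 0.2330i, |z|^2 = 0.0601
Iter 5: z = 0.1382 + 0.5491i, |z|^2 = 0.3206
Iter 6: z = -0.0958 + 0.6654i, |z|^2 = 0.4519
Iter 7: z = -0.2469 + 0.3862i, |z|^2 = 0.2101
Iter 8: z = 0.0985 + 0.3229i, |z|^2 = 0.1140
Iter 9: z = 0.0921 + 0.5773i, |z|^2 = 0.3417
Iter 10: z = -0.1381 + 0.6199i, |z|^2 = 0.4034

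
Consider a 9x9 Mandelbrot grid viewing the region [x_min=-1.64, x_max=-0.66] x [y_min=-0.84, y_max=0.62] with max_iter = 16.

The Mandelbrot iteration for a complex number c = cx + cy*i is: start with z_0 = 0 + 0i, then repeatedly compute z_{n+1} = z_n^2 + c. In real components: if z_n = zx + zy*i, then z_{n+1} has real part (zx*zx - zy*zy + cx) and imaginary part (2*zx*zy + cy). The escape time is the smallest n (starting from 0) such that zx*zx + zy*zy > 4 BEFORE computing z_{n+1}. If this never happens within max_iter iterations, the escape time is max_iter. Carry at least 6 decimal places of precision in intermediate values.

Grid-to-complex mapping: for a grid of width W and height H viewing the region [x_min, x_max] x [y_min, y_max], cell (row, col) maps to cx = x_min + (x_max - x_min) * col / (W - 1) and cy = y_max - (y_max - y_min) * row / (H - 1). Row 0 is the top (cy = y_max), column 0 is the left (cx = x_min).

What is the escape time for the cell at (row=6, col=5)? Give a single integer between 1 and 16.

Answer: 5

Derivation:
z_0 = 0 + 0i, c = -1.0275 + -0.4750i
Iter 1: z = -1.0275 + -0.4750i, |z|^2 = 1.2814
Iter 2: z = -0.1974 + 0.5011i, |z|^2 = 0.2901
Iter 3: z = -1.2397 + -0.6728i, |z|^2 = 1.9895
Iter 4: z = 0.0566 + 1.1931i, |z|^2 = 1.4268
Iter 5: z = -2.4479 + -0.3399i, |z|^2 = 6.1076
Escaped at iteration 5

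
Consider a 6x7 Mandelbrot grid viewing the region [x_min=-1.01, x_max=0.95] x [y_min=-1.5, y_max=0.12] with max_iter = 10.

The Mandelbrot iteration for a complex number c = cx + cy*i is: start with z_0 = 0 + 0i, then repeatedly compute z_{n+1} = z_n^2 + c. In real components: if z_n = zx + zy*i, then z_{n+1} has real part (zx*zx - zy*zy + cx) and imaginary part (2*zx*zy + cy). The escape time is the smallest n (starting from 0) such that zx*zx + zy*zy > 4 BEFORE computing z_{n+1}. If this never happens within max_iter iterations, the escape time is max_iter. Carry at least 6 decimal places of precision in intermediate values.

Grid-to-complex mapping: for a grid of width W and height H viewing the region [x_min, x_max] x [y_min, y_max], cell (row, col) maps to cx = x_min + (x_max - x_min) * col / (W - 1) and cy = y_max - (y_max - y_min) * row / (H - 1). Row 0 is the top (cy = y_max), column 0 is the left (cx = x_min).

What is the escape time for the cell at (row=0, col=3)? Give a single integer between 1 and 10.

z_0 = 0 + 0i, c = 0.1660 + 0.1200i
Iter 1: z = 0.1660 + 0.1200i, |z|^2 = 0.0420
Iter 2: z = 0.1792 + 0.1598i, |z|^2 = 0.0576
Iter 3: z = 0.1725 + 0.1773i, |z|^2 = 0.0612
Iter 4: z = 0.1643 + 0.1812i, |z|^2 = 0.0598
Iter 5: z = 0.1602 + 0.1796i, |z|^2 = 0.0579
Iter 6: z = 0.1594 + 0.1775i, |z|^2 = 0.0569
Iter 7: z = 0.1599 + 0.1766i, |z|^2 = 0.0568
Iter 8: z = 0.1604 + 0.1765i, |z|^2 = 0.0569
Iter 9: z = 0.1606 + 0.1766i, |z|^2 = 0.0570

Answer: 10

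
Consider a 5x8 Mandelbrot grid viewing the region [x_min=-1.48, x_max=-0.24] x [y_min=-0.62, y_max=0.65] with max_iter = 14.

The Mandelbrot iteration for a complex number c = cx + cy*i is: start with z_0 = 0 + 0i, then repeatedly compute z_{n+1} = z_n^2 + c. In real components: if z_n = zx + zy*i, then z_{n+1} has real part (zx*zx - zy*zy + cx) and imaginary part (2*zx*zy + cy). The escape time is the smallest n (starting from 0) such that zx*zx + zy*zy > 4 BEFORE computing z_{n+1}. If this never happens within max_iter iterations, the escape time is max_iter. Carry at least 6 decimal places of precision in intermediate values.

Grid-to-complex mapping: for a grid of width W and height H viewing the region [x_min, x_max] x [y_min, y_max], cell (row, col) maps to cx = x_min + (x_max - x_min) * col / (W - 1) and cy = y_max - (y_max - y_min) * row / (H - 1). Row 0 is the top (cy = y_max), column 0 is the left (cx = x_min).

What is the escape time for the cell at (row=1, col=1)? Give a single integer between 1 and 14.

Answer: 5

Derivation:
z_0 = 0 + 0i, c = -1.1700 + 0.4686i
Iter 1: z = -1.1700 + 0.4686i, |z|^2 = 1.5885
Iter 2: z = -0.0207 + -0.6279i, |z|^2 = 0.3947
Iter 3: z = -1.5638 + 0.4945i, |z|^2 = 2.6901
Iter 4: z = 1.0310 + -1.0781i, |z|^2 = 2.2252
Iter 5: z = -1.2694 + -1.7544i, |z|^2 = 4.6891
Escaped at iteration 5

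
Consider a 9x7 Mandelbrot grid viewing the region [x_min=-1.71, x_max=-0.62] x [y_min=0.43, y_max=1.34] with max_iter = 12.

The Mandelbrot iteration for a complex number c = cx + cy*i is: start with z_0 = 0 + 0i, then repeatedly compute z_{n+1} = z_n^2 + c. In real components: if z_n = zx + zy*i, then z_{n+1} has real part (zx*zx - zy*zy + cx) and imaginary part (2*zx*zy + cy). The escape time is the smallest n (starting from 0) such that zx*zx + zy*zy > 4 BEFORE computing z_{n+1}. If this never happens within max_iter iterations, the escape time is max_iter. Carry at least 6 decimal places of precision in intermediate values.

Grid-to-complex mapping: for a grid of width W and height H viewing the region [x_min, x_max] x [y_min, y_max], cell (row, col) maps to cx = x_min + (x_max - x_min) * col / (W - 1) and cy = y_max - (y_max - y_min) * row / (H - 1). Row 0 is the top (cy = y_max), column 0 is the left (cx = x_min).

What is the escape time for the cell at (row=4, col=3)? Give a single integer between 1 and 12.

z_0 = 0 + 0i, c = -1.3013 + 0.7333i
Iter 1: z = -1.3013 + 0.7333i, |z|^2 = 2.2310
Iter 2: z = -0.1458 + -1.1752i, |z|^2 = 1.4023
Iter 3: z = -2.6610 + 1.0760i, |z|^2 = 8.2387
Escaped at iteration 3

Answer: 3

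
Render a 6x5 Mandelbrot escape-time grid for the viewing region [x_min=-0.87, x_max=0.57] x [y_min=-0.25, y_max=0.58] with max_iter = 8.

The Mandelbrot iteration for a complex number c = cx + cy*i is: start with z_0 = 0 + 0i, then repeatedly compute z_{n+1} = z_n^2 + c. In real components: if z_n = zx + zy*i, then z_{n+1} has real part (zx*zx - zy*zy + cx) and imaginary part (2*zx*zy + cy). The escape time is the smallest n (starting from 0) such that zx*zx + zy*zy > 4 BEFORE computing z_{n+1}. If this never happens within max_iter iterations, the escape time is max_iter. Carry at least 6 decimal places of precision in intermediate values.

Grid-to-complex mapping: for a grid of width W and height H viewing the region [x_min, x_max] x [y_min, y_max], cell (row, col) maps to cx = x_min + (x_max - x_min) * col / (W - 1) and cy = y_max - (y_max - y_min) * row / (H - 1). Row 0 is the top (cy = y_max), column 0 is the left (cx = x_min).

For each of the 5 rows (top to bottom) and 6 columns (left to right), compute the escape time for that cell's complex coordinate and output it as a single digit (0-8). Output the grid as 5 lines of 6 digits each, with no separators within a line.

(row=0, col=0): c = -0.8700 + 0.5800i → escape time 5
(row=0, col=1): c = -0.5820 + 0.5800i → escape time 8
(row=0, col=2): c = -0.2940 + 0.5800i → escape time 8
(row=0, col=3): c = -0.0060 + 0.5800i → escape time 8
(row=0, col=4): c = 0.2820 + 0.5800i → escape time 8
(row=0, col=5): c = 0.5700 + 0.5800i → escape time 3
(row=1, col=0): c = -0.8700 + 0.3725i → escape time 7
(row=1, col=1): c = -0.5820 + 0.3725i → escape time 8
(row=1, col=2): c = -0.2940 + 0.3725i → escape time 8
(row=1, col=3): c = -0.0060 + 0.3725i → escape time 8
(row=1, col=4): c = 0.2820 + 0.3725i → escape time 8
(row=1, col=5): c = 0.5700 + 0.3725i → escape time 4
(row=2, col=0): c = -0.8700 + 0.1650i → escape time 8
(row=2, col=1): c = -0.5820 + 0.1650i → escape time 8
(row=2, col=2): c = -0.2940 + 0.1650i → escape time 8
(row=2, col=3): c = -0.0060 + 0.1650i → escape time 8
(row=2, col=4): c = 0.2820 + 0.1650i → escape time 8
(row=2, col=5): c = 0.5700 + 0.1650i → escape time 4
(row=3, col=0): c = -0.8700 + -0.0425i → escape time 8
(row=3, col=1): c = -0.5820 + -0.0425i → escape time 8
(row=3, col=2): c = -0.2940 + -0.0425i → escape time 8
(row=3, col=3): c = -0.0060 + -0.0425i → escape time 8
(row=3, col=4): c = 0.2820 + -0.0425i → escape time 8
(row=3, col=5): c = 0.5700 + -0.0425i → escape time 4
(row=4, col=0): c = -0.8700 + -0.2500i → escape time 8
(row=4, col=1): c = -0.5820 + -0.2500i → escape time 8
(row=4, col=2): c = -0.2940 + -0.2500i → escape time 8
(row=4, col=3): c = -0.0060 + -0.2500i → escape time 8
(row=4, col=4): c = 0.2820 + -0.2500i → escape time 8
(row=4, col=5): c = 0.5700 + -0.2500i → escape time 4

Answer: 588883
788884
888884
888884
888884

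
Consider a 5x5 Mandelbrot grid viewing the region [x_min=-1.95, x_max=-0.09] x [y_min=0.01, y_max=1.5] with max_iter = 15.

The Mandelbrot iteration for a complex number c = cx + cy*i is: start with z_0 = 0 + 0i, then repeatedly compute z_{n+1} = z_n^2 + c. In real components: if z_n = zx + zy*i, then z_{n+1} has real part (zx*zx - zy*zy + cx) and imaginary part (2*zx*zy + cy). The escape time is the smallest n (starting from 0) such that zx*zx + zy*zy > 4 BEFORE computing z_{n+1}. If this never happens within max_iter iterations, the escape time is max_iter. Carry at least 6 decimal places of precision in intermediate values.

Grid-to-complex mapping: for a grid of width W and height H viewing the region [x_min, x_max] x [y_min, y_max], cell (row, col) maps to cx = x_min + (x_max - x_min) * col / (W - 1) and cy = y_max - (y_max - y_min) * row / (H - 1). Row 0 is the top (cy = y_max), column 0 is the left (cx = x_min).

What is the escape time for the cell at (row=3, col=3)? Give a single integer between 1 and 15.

Answer: 15

Derivation:
z_0 = 0 + 0i, c = -0.5550 + 0.3825i
Iter 1: z = -0.5550 + 0.3825i, |z|^2 = 0.4543
Iter 2: z = -0.3933 + -0.0421i, |z|^2 = 0.1564
Iter 3: z = -0.4021 + 0.4156i, |z|^2 = 0.3344
Iter 4: z = -0.5660 + 0.0483i, |z|^2 = 0.3227
Iter 5: z = -0.2369 + 0.3278i, |z|^2 = 0.1636
Iter 6: z = -0.6063 + 0.2271i, |z|^2 = 0.4192
Iter 7: z = -0.2389 + 0.1070i, |z|^2 = 0.0686
Iter 8: z = -0.5094 + 0.3313i, |z|^2 = 0.3692
Iter 9: z = -0.4053 + 0.0449i, |z|^2 = 0.1663
Iter 10: z = -0.3927 + 0.3461i, |z|^2 = 0.2740
Iter 11: z = -0.5205 + 0.1107i, |z|^2 = 0.2832
Iter 12: z = -0.2963 + 0.2673i, |z|^2 = 0.1592
Iter 13: z = -0.5386 + 0.2241i, |z|^2 = 0.3404
Iter 14: z = -0.3151 + 0.1411i, |z|^2 = 0.1192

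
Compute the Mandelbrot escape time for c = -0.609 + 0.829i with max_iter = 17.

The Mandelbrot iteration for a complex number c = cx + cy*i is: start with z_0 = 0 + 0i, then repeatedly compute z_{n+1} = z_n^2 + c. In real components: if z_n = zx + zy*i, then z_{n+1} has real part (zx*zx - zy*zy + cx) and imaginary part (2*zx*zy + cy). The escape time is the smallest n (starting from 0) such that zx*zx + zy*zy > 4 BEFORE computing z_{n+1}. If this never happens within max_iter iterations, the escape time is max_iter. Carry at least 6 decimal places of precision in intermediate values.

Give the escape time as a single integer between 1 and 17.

z_0 = 0 + 0i, c = -0.6090 + 0.8290i
Iter 1: z = -0.6090 + 0.8290i, |z|^2 = 1.0581
Iter 2: z = -0.9254 + -0.1807i, |z|^2 = 0.8890
Iter 3: z = 0.2146 + 1.1635i, |z|^2 = 1.3997
Iter 4: z = -1.9166 + 1.3284i, |z|^2 = 5.4380
Escaped at iteration 4

Answer: 4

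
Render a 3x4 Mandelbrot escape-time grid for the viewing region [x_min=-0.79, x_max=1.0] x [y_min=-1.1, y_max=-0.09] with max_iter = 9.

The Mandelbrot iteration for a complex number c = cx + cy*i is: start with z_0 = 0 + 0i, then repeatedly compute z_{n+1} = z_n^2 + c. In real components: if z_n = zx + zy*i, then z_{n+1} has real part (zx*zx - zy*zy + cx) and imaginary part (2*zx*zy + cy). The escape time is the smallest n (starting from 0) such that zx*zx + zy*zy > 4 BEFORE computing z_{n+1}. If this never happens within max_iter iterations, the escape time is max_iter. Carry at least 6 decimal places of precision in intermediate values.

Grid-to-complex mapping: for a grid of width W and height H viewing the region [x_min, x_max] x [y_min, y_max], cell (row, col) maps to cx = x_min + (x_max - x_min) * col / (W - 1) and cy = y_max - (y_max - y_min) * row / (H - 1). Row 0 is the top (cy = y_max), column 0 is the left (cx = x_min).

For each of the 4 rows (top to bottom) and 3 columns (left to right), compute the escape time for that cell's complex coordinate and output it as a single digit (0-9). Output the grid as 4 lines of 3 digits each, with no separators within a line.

(row=0, col=0): c = -0.7900 + -0.0900i → escape time 9
(row=0, col=1): c = 0.1050 + -0.0900i → escape time 9
(row=0, col=2): c = 1.0000 + -0.0900i → escape time 2
(row=1, col=0): c = -0.7900 + -0.4267i → escape time 7
(row=1, col=1): c = 0.1050 + -0.4267i → escape time 9
(row=1, col=2): c = 1.0000 + -0.4267i → escape time 2
(row=2, col=0): c = -0.7900 + -0.7633i → escape time 4
(row=2, col=1): c = 0.1050 + -0.7633i → escape time 7
(row=2, col=2): c = 1.0000 + -0.7633i → escape time 2
(row=3, col=0): c = -0.7900 + -1.1000i → escape time 3
(row=3, col=1): c = 0.1050 + -1.1000i → escape time 4
(row=3, col=2): c = 1.0000 + -1.1000i → escape time 2

Answer: 992
792
472
342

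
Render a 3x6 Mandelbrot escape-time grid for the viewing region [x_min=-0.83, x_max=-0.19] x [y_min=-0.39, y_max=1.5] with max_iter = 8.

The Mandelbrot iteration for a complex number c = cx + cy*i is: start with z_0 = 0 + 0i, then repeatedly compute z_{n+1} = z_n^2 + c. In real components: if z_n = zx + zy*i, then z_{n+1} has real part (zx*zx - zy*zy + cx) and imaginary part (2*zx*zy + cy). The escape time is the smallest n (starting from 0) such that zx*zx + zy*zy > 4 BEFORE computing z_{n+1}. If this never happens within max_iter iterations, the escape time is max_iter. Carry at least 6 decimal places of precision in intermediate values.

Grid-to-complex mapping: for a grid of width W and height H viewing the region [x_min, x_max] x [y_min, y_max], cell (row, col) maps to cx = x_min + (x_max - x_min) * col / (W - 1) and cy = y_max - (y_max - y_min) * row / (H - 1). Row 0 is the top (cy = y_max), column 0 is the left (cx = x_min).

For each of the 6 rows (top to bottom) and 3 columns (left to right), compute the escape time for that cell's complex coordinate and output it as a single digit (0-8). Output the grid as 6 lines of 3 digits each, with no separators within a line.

(row=0, col=0): c = -0.8300 + 1.5000i → escape time 2
(row=0, col=1): c = -0.5100 + 1.5000i → escape time 2
(row=0, col=2): c = -0.1900 + 1.5000i → escape time 2
(row=1, col=0): c = -0.8300 + 1.1220i → escape time 3
(row=1, col=1): c = -0.5100 + 1.1220i → escape time 3
(row=1, col=2): c = -0.1900 + 1.1220i → escape time 6
(row=2, col=0): c = -0.8300 + 0.7440i → escape time 4
(row=2, col=1): c = -0.5100 + 0.7440i → escape time 6
(row=2, col=2): c = -0.1900 + 0.7440i → escape time 8
(row=3, col=0): c = -0.8300 + 0.3660i → escape time 8
(row=3, col=1): c = -0.5100 + 0.3660i → escape time 8
(row=3, col=2): c = -0.1900 + 0.3660i → escape time 8
(row=4, col=0): c = -0.8300 + -0.0120i → escape time 8
(row=4, col=1): c = -0.5100 + -0.0120i → escape time 8
(row=4, col=2): c = -0.1900 + -0.0120i → escape time 8
(row=5, col=0): c = -0.8300 + -0.3900i → escape time 7
(row=5, col=1): c = -0.5100 + -0.3900i → escape time 8
(row=5, col=2): c = -0.1900 + -0.3900i → escape time 8

Answer: 222
336
468
888
888
788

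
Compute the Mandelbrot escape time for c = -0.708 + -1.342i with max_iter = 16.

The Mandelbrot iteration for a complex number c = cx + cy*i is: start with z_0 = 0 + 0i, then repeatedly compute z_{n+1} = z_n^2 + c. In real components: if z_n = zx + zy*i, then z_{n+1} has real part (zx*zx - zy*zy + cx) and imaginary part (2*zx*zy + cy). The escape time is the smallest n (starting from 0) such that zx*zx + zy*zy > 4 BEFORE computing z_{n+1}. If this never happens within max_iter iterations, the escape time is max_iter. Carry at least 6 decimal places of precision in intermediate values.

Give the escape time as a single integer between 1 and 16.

Answer: 2

Derivation:
z_0 = 0 + 0i, c = -0.7080 + -1.3420i
Iter 1: z = -0.7080 + -1.3420i, |z|^2 = 2.3022
Iter 2: z = -2.0077 + 0.5583i, |z|^2 = 4.3425
Escaped at iteration 2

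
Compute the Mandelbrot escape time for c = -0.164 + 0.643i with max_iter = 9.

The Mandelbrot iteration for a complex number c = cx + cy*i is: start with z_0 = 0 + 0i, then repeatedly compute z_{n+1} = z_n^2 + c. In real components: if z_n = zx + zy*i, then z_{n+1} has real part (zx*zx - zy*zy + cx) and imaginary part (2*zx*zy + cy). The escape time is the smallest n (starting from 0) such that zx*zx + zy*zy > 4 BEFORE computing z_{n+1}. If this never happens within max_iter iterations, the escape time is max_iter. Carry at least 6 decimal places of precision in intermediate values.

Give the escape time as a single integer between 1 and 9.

Answer: 9

Derivation:
z_0 = 0 + 0i, c = -0.1640 + 0.6430i
Iter 1: z = -0.1640 + 0.6430i, |z|^2 = 0.4403
Iter 2: z = -0.5506 + 0.4321i, |z|^2 = 0.4898
Iter 3: z = -0.0476 + 0.1672i, |z|^2 = 0.0302
Iter 4: z = -0.1897 + 0.6271i, |z|^2 = 0.4292
Iter 5: z = -0.5212 + 0.4051i, |z|^2 = 0.4358
Iter 6: z = -0.0564 + 0.2207i, |z|^2 = 0.0519
Iter 7: z = -0.2095 + 0.6181i, |z|^2 = 0.4260
Iter 8: z = -0.5022 + 0.3840i, |z|^2 = 0.3996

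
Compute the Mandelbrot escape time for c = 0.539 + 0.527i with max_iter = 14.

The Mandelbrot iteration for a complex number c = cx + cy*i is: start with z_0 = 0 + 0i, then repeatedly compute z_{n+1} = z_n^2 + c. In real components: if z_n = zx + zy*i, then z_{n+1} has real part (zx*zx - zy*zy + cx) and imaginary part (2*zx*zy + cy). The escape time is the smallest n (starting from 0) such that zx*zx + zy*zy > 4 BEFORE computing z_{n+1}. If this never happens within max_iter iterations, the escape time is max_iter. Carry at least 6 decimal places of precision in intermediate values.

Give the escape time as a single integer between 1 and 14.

Answer: 4

Derivation:
z_0 = 0 + 0i, c = 0.5390 + 0.5270i
Iter 1: z = 0.5390 + 0.5270i, |z|^2 = 0.5683
Iter 2: z = 0.5518 + 1.0951i, |z|^2 = 1.5037
Iter 3: z = -0.3558 + 1.7355i, |z|^2 = 3.1387
Iter 4: z = -2.3465 + -0.7080i, |z|^2 = 6.0074
Escaped at iteration 4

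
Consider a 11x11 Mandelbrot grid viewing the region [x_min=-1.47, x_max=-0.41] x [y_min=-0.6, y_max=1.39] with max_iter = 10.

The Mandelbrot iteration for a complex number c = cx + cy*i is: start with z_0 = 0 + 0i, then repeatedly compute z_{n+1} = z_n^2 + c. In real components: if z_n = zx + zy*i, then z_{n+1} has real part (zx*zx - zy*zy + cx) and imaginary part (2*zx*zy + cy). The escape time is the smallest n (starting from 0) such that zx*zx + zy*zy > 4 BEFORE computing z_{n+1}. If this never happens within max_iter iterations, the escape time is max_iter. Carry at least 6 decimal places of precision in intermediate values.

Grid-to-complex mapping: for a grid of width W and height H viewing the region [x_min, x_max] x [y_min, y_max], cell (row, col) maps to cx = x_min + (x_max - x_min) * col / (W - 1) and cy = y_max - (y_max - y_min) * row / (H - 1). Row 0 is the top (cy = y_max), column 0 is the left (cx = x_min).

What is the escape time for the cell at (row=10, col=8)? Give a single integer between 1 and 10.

z_0 = 0 + 0i, c = -0.6220 + -0.6000i
Iter 1: z = -0.6220 + -0.6000i, |z|^2 = 0.7469
Iter 2: z = -0.5951 + 0.1464i, |z|^2 = 0.3756
Iter 3: z = -0.2893 + -0.7742i, |z|^2 = 0.6831
Iter 4: z = -1.1378 + -0.1521i, |z|^2 = 1.3177
Iter 5: z = 0.6494 + -0.2540i, |z|^2 = 0.4863
Iter 6: z = -0.2647 + -0.9299i, |z|^2 = 0.9347
Iter 7: z = -1.4166 + -0.1077i, |z|^2 = 2.0182
Iter 8: z = 1.3731 + -0.2950i, |z|^2 = 1.9723
Iter 9: z = 1.1763 + -1.4100i, |z|^2 = 3.3718

Answer: 10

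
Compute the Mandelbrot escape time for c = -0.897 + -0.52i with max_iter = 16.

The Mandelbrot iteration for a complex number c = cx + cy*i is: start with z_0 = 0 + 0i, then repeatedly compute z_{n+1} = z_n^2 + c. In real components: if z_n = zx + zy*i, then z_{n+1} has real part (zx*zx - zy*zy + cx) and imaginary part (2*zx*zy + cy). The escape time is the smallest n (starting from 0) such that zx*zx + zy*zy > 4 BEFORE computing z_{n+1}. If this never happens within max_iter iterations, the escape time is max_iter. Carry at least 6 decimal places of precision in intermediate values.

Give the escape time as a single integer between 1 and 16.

z_0 = 0 + 0i, c = -0.8970 + -0.5200i
Iter 1: z = -0.8970 + -0.5200i, |z|^2 = 1.0750
Iter 2: z = -0.3628 + 0.4129i, |z|^2 = 0.3021
Iter 3: z = -0.9359 + -0.8196i, |z|^2 = 1.5475
Iter 4: z = -0.6929 + 1.0140i, |z|^2 = 1.5083
Iter 5: z = -1.4451 + -1.9252i, |z|^2 = 5.7947
Escaped at iteration 5

Answer: 5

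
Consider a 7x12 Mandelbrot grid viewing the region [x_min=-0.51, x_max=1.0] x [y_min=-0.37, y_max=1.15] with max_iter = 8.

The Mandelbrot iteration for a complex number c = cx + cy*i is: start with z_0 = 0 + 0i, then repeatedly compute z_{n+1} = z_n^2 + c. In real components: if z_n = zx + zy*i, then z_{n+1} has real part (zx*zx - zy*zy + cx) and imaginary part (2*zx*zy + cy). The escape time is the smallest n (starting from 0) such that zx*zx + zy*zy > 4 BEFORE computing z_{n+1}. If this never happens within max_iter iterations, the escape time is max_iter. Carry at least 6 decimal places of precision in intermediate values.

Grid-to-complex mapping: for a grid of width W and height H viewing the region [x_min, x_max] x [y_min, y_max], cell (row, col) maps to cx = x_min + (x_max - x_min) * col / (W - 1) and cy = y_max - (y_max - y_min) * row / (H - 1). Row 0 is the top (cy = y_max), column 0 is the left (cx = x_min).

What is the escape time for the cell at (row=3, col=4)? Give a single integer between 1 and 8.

Answer: 3

Derivation:
z_0 = 0 + 0i, c = 0.4967 + 0.7355i
Iter 1: z = 0.4967 + 0.7355i, |z|^2 = 0.7876
Iter 2: z = 0.2025 + 1.4660i, |z|^2 = 2.1902
Iter 3: z = -1.6115 + 1.3290i, |z|^2 = 4.3634
Escaped at iteration 3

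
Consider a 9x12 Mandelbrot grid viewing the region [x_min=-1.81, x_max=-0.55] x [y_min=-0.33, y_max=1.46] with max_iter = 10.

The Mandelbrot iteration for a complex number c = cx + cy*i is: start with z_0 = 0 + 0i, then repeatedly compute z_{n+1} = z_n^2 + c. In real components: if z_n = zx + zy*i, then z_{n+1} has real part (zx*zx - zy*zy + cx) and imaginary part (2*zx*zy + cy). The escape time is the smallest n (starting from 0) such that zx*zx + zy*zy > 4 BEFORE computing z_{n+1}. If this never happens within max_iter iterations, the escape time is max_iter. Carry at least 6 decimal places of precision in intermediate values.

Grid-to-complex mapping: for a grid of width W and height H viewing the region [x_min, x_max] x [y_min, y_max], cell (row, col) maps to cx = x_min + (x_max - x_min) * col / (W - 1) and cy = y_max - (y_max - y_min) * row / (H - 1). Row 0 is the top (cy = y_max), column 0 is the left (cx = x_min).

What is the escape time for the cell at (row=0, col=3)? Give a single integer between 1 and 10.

Answer: 2

Derivation:
z_0 = 0 + 0i, c = -1.3375 + 1.4600i
Iter 1: z = -1.3375 + 1.4600i, |z|^2 = 3.9205
Iter 2: z = -1.6802 + -2.4455i, |z|^2 = 8.8035
Escaped at iteration 2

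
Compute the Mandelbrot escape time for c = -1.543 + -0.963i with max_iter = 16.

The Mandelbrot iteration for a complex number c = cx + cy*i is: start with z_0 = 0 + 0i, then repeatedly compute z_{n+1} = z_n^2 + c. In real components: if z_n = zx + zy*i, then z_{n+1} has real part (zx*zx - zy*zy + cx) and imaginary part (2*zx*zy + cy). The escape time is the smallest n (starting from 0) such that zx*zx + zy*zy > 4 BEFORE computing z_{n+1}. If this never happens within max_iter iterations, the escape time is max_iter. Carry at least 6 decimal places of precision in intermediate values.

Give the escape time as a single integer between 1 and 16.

Answer: 2

Derivation:
z_0 = 0 + 0i, c = -1.5430 + -0.9630i
Iter 1: z = -1.5430 + -0.9630i, |z|^2 = 3.3082
Iter 2: z = -0.0895 + 2.0088i, |z|^2 = 4.0434
Escaped at iteration 2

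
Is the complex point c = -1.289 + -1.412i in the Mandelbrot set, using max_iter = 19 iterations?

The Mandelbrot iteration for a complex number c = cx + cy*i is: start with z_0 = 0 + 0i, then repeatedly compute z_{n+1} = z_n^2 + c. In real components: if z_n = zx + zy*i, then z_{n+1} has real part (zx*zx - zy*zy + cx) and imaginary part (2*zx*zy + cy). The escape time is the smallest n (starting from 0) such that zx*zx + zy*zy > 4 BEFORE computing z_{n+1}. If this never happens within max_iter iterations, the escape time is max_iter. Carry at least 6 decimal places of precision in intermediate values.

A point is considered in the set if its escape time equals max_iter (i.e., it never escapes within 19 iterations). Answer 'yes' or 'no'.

z_0 = 0 + 0i, c = -1.2890 + -1.4120i
Iter 1: z = -1.2890 + -1.4120i, |z|^2 = 3.6553
Iter 2: z = -1.6212 + 2.2281i, |z|^2 = 7.5930
Escaped at iteration 2

Answer: no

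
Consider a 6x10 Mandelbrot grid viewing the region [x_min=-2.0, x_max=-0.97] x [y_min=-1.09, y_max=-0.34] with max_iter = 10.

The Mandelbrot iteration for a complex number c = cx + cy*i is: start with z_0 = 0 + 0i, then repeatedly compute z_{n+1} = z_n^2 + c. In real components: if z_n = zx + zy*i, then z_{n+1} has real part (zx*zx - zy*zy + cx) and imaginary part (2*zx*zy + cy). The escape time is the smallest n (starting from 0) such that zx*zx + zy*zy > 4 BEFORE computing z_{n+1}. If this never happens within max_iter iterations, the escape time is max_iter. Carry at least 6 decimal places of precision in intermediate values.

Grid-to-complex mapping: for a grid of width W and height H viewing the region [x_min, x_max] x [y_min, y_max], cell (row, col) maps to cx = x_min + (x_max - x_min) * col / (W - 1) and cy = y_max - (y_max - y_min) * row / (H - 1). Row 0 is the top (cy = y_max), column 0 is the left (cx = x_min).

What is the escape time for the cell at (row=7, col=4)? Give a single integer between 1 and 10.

Answer: 3

Derivation:
z_0 = 0 + 0i, c = -1.1760 + -0.9233i
Iter 1: z = -1.1760 + -0.9233i, |z|^2 = 2.2355
Iter 2: z = -0.6456 + 1.2483i, |z|^2 = 1.9751
Iter 3: z = -2.3176 + -2.5351i, |z|^2 = 11.7982
Escaped at iteration 3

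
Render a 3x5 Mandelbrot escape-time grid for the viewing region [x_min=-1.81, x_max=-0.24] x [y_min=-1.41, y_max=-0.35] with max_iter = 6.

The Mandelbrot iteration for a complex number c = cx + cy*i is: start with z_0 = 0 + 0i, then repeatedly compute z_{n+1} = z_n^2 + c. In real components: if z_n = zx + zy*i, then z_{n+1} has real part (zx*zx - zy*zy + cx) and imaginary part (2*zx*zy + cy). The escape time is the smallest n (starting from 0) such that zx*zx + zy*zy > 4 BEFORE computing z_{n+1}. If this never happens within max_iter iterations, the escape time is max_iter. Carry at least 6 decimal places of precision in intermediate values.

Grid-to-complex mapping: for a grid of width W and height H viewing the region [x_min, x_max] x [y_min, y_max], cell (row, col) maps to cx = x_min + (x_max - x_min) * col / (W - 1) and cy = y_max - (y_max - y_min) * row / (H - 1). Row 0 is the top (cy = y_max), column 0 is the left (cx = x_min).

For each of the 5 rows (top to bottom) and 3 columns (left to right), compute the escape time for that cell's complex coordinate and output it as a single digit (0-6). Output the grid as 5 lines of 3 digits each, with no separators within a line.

(row=0, col=0): c = -1.8100 + -0.3500i → escape time 3
(row=0, col=1): c = -1.0250 + -0.3500i → escape time 6
(row=0, col=2): c = -0.2400 + -0.3500i → escape time 6
(row=1, col=0): c = -1.8100 + -0.6150i → escape time 3
(row=1, col=1): c = -1.0250 + -0.6150i → escape time 4
(row=1, col=2): c = -0.2400 + -0.6150i → escape time 6
(row=2, col=0): c = -1.8100 + -0.8800i → escape time 1
(row=2, col=1): c = -1.0250 + -0.8800i → escape time 3
(row=2, col=2): c = -0.2400 + -0.8800i → escape time 6
(row=3, col=0): c = -1.8100 + -1.1450i → escape time 1
(row=3, col=1): c = -1.0250 + -1.1450i → escape time 3
(row=3, col=2): c = -0.2400 + -1.1450i → escape time 4
(row=4, col=0): c = -1.8100 + -1.4100i → escape time 1
(row=4, col=1): c = -1.0250 + -1.4100i → escape time 2
(row=4, col=2): c = -0.2400 + -1.4100i → escape time 2

Answer: 366
346
136
134
122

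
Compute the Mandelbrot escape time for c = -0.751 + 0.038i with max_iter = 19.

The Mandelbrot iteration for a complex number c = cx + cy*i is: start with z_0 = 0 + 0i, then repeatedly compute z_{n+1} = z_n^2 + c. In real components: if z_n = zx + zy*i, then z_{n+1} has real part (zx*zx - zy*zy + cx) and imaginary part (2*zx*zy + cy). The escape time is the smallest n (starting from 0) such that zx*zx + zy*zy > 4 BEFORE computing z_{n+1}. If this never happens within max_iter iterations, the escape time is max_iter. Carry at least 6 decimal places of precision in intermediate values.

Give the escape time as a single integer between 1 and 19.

z_0 = 0 + 0i, c = -0.7510 + 0.0380i
Iter 1: z = -0.7510 + 0.0380i, |z|^2 = 0.5654
Iter 2: z = -0.1884 + -0.0191i, |z|^2 = 0.0359
Iter 3: z = -0.7159 + 0.0452i, |z|^2 = 0.5145
Iter 4: z = -0.2406 + -0.0267i, |z|^2 = 0.0586
Iter 5: z = -0.6938 + 0.0508i, |z|^2 = 0.4840
Iter 6: z = -0.2722 + -0.0326i, |z|^2 = 0.0751
Iter 7: z = -0.6780 + 0.0557i, |z|^2 = 0.4628
Iter 8: z = -0.2945 + -0.0376i, |z|^2 = 0.0881
Iter 9: z = -0.6657 + 0.0601i, |z|^2 = 0.4468
Iter 10: z = -0.3115 + -0.0420i, |z|^2 = 0.0988
Iter 11: z = -0.6558 + 0.0642i, |z|^2 = 0.4341
Iter 12: z = -0.3251 + -0.0462i, |z|^2 = 0.1078
Iter 13: z = -0.6474 + 0.0680i, |z|^2 = 0.4238
Iter 14: z = -0.3364 + -0.0501i, |z|^2 = 0.1157
Iter 15: z = -0.6403 + 0.0717i, |z|^2 = 0.4151
Iter 16: z = -0.3461 + -0.0538i, |z|^2 = 0.1227
Iter 17: z = -0.6341 + 0.0753i, |z|^2 = 0.4077
Iter 18: z = -0.3546 + -0.0574i, |z|^2 = 0.1290

Answer: 19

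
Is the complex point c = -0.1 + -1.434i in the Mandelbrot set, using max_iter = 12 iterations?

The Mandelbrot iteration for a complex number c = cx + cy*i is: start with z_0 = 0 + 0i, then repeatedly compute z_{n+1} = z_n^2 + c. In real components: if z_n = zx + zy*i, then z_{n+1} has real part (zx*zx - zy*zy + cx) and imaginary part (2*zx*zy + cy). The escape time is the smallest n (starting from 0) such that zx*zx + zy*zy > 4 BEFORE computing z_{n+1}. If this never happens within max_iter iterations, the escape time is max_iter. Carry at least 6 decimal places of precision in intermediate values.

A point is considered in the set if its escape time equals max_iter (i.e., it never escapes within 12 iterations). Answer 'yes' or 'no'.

z_0 = 0 + 0i, c = -0.1000 + -1.4340i
Iter 1: z = -0.1000 + -1.4340i, |z|^2 = 2.0664
Iter 2: z = -2.1464 + -1.1472i, |z|^2 = 5.9229
Escaped at iteration 2

Answer: no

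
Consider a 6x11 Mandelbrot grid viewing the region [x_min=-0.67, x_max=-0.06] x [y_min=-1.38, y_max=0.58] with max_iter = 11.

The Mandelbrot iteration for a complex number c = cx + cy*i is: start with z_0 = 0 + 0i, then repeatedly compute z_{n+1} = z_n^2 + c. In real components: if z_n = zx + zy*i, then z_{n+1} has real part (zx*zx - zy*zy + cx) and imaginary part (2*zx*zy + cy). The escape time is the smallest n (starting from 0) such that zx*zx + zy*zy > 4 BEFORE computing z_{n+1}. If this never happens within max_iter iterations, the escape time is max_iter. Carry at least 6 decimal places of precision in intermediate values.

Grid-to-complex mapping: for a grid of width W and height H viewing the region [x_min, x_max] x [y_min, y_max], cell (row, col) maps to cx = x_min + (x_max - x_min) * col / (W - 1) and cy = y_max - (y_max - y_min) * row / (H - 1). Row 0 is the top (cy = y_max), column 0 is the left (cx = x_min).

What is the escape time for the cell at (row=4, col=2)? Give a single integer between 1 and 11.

Answer: 11

Derivation:
z_0 = 0 + 0i, c = -0.4260 + -0.2040i
Iter 1: z = -0.4260 + -0.2040i, |z|^2 = 0.2231
Iter 2: z = -0.2861 + -0.0302i, |z|^2 = 0.0828
Iter 3: z = -0.3450 + -0.1867i, |z|^2 = 0.1539
Iter 4: z = -0.3418 + -0.0751i, |z|^2 = 0.1225
Iter 5: z = -0.3148 + -0.1526i, |z|^2 = 0.1224
Iter 6: z = -0.3502 + -0.1079i, |z|^2 = 0.1343
Iter 7: z = -0.3150 + -0.1284i, |z|^2 = 0.1157
Iter 8: z = -0.3433 + -0.1231i, |z|^2 = 0.1330
Iter 9: z = -0.3233 + -0.1195i, |z|^2 = 0.1188
Iter 10: z = -0.3357 + -0.1267i, |z|^2 = 0.1288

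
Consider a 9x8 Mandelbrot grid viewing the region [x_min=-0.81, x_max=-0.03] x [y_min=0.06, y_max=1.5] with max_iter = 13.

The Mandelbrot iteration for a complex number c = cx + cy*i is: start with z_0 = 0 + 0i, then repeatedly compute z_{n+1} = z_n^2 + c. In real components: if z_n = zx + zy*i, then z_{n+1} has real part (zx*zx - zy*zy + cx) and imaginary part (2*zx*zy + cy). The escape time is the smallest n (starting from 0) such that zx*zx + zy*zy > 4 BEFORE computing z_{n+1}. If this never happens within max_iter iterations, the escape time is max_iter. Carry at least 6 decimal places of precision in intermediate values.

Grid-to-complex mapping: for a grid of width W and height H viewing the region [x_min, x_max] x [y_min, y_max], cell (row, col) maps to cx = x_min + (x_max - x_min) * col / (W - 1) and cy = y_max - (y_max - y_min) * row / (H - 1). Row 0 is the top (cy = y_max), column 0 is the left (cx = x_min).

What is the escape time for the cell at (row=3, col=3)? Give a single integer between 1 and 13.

z_0 = 0 + 0i, c = -0.5175 + 0.8829i
Iter 1: z = -0.5175 + 0.8829i, |z|^2 = 1.0472
Iter 2: z = -1.0291 + -0.0309i, |z|^2 = 1.0601
Iter 3: z = 0.5407 + 0.9465i, |z|^2 = 1.1881
Iter 4: z = -1.1210 + 1.9063i, |z|^2 = 4.8905
Escaped at iteration 4

Answer: 4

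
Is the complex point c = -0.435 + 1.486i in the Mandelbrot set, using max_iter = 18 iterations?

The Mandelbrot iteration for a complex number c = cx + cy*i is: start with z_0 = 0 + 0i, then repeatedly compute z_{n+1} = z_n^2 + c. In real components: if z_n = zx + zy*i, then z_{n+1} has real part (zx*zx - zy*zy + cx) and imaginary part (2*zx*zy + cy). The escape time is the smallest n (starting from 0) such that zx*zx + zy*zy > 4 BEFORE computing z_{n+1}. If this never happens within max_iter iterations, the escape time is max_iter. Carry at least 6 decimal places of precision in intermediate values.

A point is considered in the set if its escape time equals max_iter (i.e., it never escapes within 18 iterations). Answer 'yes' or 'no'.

Answer: no

Derivation:
z_0 = 0 + 0i, c = -0.4350 + 1.4860i
Iter 1: z = -0.4350 + 1.4860i, |z|^2 = 2.3974
Iter 2: z = -2.4540 + 0.1932i, |z|^2 = 6.0593
Escaped at iteration 2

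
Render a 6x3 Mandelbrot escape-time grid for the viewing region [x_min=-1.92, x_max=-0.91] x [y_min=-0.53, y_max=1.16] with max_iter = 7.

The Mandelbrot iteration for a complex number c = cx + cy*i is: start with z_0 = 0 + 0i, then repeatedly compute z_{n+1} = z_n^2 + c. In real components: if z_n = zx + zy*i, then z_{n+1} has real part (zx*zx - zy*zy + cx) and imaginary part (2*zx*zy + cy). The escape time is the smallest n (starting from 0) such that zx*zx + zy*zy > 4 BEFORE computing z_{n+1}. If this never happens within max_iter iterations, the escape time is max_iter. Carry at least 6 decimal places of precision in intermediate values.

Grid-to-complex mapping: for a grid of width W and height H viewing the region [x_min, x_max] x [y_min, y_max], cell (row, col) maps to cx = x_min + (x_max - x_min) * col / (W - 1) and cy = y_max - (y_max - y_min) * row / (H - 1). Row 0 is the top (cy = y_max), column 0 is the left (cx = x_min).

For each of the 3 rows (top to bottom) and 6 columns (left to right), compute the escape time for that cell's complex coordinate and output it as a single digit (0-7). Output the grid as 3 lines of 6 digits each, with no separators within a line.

Answer: 112233
345777
233355

Derivation:
(row=0, col=0): c = -1.9200 + 1.1600i → escape time 1
(row=0, col=1): c = -1.7180 + 1.1600i → escape time 1
(row=0, col=2): c = -1.5160 + 1.1600i → escape time 2
(row=0, col=3): c = -1.3140 + 1.1600i → escape time 2
(row=0, col=4): c = -1.1120 + 1.1600i → escape time 3
(row=0, col=5): c = -0.9100 + 1.1600i → escape time 3
(row=1, col=0): c = -1.9200 + 0.3150i → escape time 3
(row=1, col=1): c = -1.7180 + 0.3150i → escape time 4
(row=1, col=2): c = -1.5160 + 0.3150i → escape time 5
(row=1, col=3): c = -1.3140 + 0.3150i → escape time 7
(row=1, col=4): c = -1.1120 + 0.3150i → escape time 7
(row=1, col=5): c = -0.9100 + 0.3150i → escape time 7
(row=2, col=0): c = -1.9200 + -0.5300i → escape time 2
(row=2, col=1): c = -1.7180 + -0.5300i → escape time 3
(row=2, col=2): c = -1.5160 + -0.5300i → escape time 3
(row=2, col=3): c = -1.3140 + -0.5300i → escape time 3
(row=2, col=4): c = -1.1120 + -0.5300i → escape time 5
(row=2, col=5): c = -0.9100 + -0.5300i → escape time 5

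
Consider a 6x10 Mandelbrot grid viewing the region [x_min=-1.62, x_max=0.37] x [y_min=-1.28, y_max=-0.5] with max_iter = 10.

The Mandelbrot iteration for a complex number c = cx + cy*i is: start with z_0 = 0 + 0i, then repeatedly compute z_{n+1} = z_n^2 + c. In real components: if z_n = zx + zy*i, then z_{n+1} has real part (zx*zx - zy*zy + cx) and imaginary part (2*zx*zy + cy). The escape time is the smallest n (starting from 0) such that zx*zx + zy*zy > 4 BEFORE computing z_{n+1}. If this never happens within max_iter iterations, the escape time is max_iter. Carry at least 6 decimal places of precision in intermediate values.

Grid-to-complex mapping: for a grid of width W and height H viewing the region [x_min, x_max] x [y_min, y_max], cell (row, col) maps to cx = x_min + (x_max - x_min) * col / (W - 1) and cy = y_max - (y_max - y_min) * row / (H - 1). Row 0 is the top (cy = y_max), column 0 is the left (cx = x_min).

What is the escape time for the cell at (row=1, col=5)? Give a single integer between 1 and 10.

Answer: 10

Derivation:
z_0 = 0 + 0i, c = 0.3700 + -0.5867i
Iter 1: z = 0.3700 + -0.5867i, |z|^2 = 0.4811
Iter 2: z = 0.1627 + -1.0208i, |z|^2 = 1.0685
Iter 3: z = -0.6456 + -0.9189i, |z|^2 = 1.2611
Iter 4: z = -0.0576 + 0.5997i, |z|^2 = 0.3630
Iter 5: z = 0.0137 + -0.6558i, |z|^2 = 0.4302
Iter 6: z = -0.0598 + -0.6046i, |z|^2 = 0.3691
Iter 7: z = 0.0080 + -0.5143i, |z|^2 = 0.2646
Iter 8: z = 0.1055 + -0.5949i, |z|^2 = 0.3651
Iter 9: z = 0.0272 + -0.7122i, |z|^2 = 0.5080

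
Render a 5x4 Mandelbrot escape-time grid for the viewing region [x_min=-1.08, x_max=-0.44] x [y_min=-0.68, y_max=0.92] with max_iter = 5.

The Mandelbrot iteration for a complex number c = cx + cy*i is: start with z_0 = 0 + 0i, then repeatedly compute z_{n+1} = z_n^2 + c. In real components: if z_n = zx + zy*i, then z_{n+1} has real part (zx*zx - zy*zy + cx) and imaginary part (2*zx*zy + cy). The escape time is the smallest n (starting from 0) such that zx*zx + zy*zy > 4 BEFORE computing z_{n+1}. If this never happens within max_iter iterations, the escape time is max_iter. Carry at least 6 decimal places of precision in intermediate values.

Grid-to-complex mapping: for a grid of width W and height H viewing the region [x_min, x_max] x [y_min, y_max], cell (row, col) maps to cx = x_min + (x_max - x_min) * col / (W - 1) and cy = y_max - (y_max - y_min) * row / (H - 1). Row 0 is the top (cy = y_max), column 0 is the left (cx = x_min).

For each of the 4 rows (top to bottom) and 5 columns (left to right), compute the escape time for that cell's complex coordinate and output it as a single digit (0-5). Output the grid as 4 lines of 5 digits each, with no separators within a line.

Answer: 33445
55555
55555
34555

Derivation:
(row=0, col=0): c = -1.0800 + 0.9200i → escape time 3
(row=0, col=1): c = -0.9200 + 0.9200i → escape time 3
(row=0, col=2): c = -0.7600 + 0.9200i → escape time 4
(row=0, col=3): c = -0.6000 + 0.9200i → escape time 4
(row=0, col=4): c = -0.4400 + 0.9200i → escape time 5
(row=1, col=0): c = -1.0800 + 0.3867i → escape time 5
(row=1, col=1): c = -0.9200 + 0.3867i → escape time 5
(row=1, col=2): c = -0.7600 + 0.3867i → escape time 5
(row=1, col=3): c = -0.6000 + 0.3867i → escape time 5
(row=1, col=4): c = -0.4400 + 0.3867i → escape time 5
(row=2, col=0): c = -1.0800 + -0.1467i → escape time 5
(row=2, col=1): c = -0.9200 + -0.1467i → escape time 5
(row=2, col=2): c = -0.7600 + -0.1467i → escape time 5
(row=2, col=3): c = -0.6000 + -0.1467i → escape time 5
(row=2, col=4): c = -0.4400 + -0.1467i → escape time 5
(row=3, col=0): c = -1.0800 + -0.6800i → escape time 3
(row=3, col=1): c = -0.9200 + -0.6800i → escape time 4
(row=3, col=2): c = -0.7600 + -0.6800i → escape time 5
(row=3, col=3): c = -0.6000 + -0.6800i → escape time 5
(row=3, col=4): c = -0.4400 + -0.6800i → escape time 5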